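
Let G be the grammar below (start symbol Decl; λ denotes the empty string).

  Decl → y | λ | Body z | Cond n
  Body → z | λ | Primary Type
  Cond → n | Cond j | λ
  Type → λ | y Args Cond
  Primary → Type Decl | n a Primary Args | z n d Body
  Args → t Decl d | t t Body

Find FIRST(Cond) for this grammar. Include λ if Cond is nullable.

Cond → n contributes {n}.
From Cond → Cond j: Cond nullable, take FIRST(Cond) ∪ {j} = { j, n }.
Cond → λ contributes λ.
Union: FIRST(Cond) = { j, n, λ }.

{ j, n, λ }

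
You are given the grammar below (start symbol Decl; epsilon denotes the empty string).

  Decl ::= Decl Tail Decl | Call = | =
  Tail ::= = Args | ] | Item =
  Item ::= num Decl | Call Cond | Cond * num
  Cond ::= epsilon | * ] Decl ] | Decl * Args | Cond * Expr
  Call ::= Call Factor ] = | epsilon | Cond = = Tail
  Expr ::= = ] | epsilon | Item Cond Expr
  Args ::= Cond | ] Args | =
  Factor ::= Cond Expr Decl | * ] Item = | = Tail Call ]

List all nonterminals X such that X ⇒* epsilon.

{ Args, Call, Cond, Expr, Item }

Directly nullable (have an epsilon-production): Cond, Call, Expr.
Args ::= Cond with every symbol nullable, so Args is nullable.
Item ::= Call Cond with every symbol nullable, so Item is nullable.
No other nonterminal has a production whose RHS symbols are all nullable.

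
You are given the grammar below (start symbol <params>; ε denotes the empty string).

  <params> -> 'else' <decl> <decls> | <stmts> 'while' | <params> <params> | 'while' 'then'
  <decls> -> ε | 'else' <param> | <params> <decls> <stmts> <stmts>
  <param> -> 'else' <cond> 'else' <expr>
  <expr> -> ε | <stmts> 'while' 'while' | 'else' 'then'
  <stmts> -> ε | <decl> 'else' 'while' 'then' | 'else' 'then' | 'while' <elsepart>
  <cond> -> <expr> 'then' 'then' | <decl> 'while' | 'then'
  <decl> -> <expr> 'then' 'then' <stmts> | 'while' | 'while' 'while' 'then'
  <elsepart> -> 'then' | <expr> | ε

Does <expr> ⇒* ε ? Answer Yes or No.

Yes

<expr> has an ε-production, so <expr> ⇒ ε.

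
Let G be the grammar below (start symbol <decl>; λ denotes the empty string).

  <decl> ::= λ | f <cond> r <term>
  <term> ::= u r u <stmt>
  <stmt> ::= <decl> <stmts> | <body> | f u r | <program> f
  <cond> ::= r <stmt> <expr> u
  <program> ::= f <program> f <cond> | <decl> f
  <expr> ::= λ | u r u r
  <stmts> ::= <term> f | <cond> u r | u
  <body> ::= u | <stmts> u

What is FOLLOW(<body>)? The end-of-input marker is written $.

In <stmt> ::= <body>: <body> is at the end, add FOLLOW(<stmt>) = { $, f, r, u }.
Union: FOLLOW(<body>) = { $, f, r, u }.

{ $, f, r, u }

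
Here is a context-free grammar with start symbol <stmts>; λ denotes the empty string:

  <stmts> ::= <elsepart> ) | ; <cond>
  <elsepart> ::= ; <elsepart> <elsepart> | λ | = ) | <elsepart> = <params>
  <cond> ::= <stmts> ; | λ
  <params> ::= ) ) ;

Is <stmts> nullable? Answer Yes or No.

No

Nullable nonterminals: <cond>, <elsepart>.
No production of <stmts> has an RHS whose symbols are all nullable, so <stmts> is not nullable.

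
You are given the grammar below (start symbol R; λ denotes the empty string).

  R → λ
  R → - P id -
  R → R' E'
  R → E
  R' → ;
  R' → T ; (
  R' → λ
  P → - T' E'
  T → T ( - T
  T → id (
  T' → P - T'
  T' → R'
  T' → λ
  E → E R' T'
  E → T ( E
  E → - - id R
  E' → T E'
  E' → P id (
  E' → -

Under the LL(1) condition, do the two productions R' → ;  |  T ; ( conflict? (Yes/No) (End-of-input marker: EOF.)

No

FIRST(;) = { ; } and FIRST(T ; () = { id }.
The FIRST sets are disjoint and neither alternative is nullable — no conflict.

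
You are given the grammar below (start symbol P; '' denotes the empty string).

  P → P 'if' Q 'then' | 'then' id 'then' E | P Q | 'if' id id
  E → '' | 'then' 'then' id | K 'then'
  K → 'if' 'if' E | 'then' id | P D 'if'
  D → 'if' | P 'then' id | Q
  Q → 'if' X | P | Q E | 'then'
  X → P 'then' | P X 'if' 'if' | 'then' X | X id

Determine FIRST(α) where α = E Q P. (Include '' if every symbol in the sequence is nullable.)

{ 'if', 'then' }

Add FIRST(E)\{''} = { 'if', 'then' }; E is nullable, continue.
Add FIRST(Q) = { 'if', 'then' }; Q is not nullable, stop.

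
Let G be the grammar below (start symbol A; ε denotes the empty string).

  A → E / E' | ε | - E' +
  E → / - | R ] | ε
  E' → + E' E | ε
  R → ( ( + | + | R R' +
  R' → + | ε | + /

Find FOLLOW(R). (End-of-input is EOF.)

{ +, ] }

In E → R ]: add FIRST(]) = { ] }.
In R → R R' +: add FIRST(R' +) = { + }.
Union: FOLLOW(R) = { +, ] }.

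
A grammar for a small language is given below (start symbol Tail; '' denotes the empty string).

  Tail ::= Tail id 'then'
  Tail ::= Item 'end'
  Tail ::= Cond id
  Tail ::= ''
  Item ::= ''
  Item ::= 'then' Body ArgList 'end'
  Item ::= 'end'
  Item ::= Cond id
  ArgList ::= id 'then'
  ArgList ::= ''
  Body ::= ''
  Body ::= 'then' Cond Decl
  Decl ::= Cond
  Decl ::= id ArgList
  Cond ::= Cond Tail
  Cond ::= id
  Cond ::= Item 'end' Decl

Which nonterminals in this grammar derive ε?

Directly nullable (have an ''-production): Tail, Item, ArgList, Body.
No other nonterminal has a production whose RHS symbols are all nullable.

{ ArgList, Body, Item, Tail }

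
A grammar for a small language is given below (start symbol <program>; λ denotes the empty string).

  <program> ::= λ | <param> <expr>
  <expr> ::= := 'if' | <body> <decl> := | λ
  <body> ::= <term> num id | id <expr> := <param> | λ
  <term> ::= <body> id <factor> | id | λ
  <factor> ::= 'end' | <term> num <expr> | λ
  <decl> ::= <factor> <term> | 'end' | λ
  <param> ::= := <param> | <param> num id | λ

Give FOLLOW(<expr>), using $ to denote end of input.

In <program> ::= <param> <expr>: <expr> is at the end, add FOLLOW(<program>) = { $ }.
In <body> ::= id <expr> := <param>: add FIRST(:= <param>) = { := }.
In <factor> ::= <term> num <expr>: <expr> is at the end, add FOLLOW(<factor>) = { :=, id, num }.
Union: FOLLOW(<expr>) = { $, :=, id, num }.

{ $, :=, id, num }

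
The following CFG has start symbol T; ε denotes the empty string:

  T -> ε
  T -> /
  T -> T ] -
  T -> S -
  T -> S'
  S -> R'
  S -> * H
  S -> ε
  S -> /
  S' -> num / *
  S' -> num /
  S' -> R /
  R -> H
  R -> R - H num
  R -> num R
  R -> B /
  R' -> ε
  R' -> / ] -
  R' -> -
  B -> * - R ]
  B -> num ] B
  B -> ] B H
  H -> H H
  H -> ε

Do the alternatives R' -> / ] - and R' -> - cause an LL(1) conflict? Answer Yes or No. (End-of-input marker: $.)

No

FIRST(/ ] -) = { / } and FIRST(-) = { - }.
The FIRST sets are disjoint and neither alternative is nullable — no conflict.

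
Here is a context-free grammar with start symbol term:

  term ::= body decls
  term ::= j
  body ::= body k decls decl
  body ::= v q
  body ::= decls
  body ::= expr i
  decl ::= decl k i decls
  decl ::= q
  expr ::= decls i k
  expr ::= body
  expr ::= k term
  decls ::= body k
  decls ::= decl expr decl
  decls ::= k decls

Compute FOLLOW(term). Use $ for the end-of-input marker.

{ $, i, q }

term is the start symbol, so $ ∈ FOLLOW(term).
In expr ::= k term: term is at the end, add FOLLOW(expr) = { i, q }.
Union: FOLLOW(term) = { $, i, q }.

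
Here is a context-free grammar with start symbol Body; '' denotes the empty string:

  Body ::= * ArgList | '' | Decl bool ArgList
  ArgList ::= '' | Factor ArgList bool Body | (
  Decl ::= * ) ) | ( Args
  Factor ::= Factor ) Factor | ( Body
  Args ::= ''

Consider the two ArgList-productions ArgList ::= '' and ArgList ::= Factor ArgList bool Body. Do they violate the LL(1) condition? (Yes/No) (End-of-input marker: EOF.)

FIRST('') = { '' } and FIRST(Factor ArgList bool Body) = { ( }.
The first alternative is nullable and FOLLOW(ArgList) = { EOF, (, ), bool } shares ( with FIRST of the second — conflict.

Yes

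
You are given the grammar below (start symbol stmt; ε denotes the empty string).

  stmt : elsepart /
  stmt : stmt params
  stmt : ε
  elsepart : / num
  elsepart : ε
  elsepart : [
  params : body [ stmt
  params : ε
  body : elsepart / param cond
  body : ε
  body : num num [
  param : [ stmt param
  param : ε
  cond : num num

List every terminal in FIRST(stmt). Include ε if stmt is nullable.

From stmt : elsepart /: elsepart nullable, take FIRST(elsepart) ∪ {/} = { /, [ }.
From stmt : stmt params: stmt, params nullable, take FIRST(stmt) ∪ FIRST(params) = { /, [, num }; also ε since the whole RHS is nullable.
stmt : ε contributes ε.
Union: FIRST(stmt) = { /, [, num, ε }.

{ /, [, num, ε }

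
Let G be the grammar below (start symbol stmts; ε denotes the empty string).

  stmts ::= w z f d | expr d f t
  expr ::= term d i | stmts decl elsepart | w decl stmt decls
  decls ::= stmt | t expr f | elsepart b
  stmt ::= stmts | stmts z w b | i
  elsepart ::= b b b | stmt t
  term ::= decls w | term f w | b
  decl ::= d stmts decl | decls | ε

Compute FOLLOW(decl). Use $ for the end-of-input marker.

{ b, i, t, w }

In expr ::= stmts decl elsepart: add FIRST(elsepart) = { b, i, t, w }.
In expr ::= w decl stmt decls: add FIRST(stmt decls) = { b, i, t, w }.
In decl ::= d stmts decl: decl is at the end, add FOLLOW(decl) = { b, i, t, w }.
Union: FOLLOW(decl) = { b, i, t, w }.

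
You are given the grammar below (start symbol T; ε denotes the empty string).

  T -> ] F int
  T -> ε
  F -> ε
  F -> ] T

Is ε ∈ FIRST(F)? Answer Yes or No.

F has an ε-production, so F ⇒ ε.

Yes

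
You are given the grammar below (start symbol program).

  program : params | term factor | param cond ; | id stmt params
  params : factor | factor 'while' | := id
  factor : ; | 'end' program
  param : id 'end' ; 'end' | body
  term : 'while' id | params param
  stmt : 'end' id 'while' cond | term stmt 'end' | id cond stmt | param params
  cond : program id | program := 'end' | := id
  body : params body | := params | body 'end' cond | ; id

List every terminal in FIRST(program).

{ 'end', 'while', :=, ;, id }

From program : params: add FIRST(params) = { 'end', :=, ; }.
From program : term factor: add FIRST(term) = { 'end', 'while', :=, ; }.
From program : param cond ;: add FIRST(param) = { 'end', :=, ;, id }.
program : id stmt params contributes {id}.
Union: FIRST(program) = { 'end', 'while', :=, ;, id }.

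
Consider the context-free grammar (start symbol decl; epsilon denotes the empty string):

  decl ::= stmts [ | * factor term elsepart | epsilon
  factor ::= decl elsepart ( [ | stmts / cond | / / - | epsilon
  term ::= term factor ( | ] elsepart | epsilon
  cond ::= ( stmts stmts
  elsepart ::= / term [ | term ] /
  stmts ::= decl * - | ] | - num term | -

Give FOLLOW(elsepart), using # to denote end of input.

{ #, (, *, -, /, [, ] }

In decl ::= * factor term elsepart: elsepart is at the end, add FOLLOW(decl) = { #, (, *, -, /, ] }.
In factor ::= decl elsepart ( [: add FIRST(( [) = { ( }.
In term ::= ] elsepart: elsepart is at the end, add FOLLOW(term) = { (, *, -, /, [, ] }.
Union: FOLLOW(elsepart) = { #, (, *, -, /, [, ] }.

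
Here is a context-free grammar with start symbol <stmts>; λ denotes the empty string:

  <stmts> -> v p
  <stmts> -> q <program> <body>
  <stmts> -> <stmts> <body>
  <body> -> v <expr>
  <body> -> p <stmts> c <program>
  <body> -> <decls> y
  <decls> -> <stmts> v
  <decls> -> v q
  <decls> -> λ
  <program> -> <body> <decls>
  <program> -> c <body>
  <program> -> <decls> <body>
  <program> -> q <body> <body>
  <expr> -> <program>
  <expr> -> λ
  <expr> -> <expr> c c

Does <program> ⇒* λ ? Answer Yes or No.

No

Nullable nonterminals: <decls>, <expr>.
No production of <program> has an RHS whose symbols are all nullable, so <program> is not nullable.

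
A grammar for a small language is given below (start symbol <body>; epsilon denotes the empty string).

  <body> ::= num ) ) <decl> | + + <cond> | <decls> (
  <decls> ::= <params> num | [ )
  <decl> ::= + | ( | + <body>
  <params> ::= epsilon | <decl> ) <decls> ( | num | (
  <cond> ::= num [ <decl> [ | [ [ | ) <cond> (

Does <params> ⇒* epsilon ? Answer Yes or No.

Yes

<params> has an epsilon-production, so <params> ⇒ epsilon.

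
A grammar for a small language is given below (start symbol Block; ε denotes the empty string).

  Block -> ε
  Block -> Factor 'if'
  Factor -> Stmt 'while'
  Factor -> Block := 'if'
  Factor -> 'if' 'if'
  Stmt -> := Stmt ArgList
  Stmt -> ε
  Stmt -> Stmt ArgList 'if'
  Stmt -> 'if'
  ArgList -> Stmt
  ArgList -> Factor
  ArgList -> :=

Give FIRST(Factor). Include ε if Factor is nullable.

{ 'if', 'while', := }

From Factor -> Stmt 'while': Stmt nullable, take FIRST(Stmt) ∪ {'while'} = { 'if', 'while', := }.
From Factor -> Block := 'if': Block nullable, take FIRST(Block) ∪ {:=} = { 'if', 'while', := }.
Factor -> 'if' 'if' contributes {'if'}.
Union: FIRST(Factor) = { 'if', 'while', := }.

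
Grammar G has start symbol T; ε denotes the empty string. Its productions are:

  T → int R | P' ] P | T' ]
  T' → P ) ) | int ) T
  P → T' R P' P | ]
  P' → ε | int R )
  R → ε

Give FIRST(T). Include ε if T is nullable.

T → int R contributes {int}.
From T → P' ] P: P' nullable, take FIRST(P') ∪ {]} = { ], int }.
From T → T' ]: add FIRST(T') = { ], int }.
Union: FIRST(T) = { ], int }.

{ ], int }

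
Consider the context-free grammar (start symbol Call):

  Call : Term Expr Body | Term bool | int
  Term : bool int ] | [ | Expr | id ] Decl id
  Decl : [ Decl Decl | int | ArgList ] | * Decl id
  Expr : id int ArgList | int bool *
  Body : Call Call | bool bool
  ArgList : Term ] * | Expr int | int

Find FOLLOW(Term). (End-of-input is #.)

In Call : Term Expr Body: add FIRST(Expr Body) = { id, int }.
In Call : Term bool: add FIRST(bool) = { bool }.
In ArgList : Term ] *: add FIRST(] *) = { ] }.
Union: FOLLOW(Term) = { ], bool, id, int }.

{ ], bool, id, int }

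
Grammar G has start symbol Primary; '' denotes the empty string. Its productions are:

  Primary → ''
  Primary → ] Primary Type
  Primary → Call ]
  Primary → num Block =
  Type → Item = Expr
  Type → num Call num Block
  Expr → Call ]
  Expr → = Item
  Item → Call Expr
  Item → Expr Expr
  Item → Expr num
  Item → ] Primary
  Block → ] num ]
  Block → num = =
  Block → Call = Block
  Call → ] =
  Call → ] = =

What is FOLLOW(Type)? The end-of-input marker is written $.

{ $, =, ], num }

In Primary → ] Primary Type: Type is at the end, add FOLLOW(Primary) = { $, =, ], num }.
Union: FOLLOW(Type) = { $, =, ], num }.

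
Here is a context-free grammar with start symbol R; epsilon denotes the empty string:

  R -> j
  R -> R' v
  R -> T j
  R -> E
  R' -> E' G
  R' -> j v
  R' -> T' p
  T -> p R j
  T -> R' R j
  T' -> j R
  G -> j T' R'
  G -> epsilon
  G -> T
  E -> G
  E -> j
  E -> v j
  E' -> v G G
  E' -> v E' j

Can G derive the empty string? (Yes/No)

Yes

G has an epsilon-production, so G ⇒ epsilon.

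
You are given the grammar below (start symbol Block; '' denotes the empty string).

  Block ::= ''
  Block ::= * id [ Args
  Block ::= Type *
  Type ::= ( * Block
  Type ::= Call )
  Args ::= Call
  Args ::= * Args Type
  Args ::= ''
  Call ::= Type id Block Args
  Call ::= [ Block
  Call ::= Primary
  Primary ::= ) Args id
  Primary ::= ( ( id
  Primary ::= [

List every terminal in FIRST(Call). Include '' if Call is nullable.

{ (, ), [ }

From Call ::= Type id Block Args: add FIRST(Type) = { (, ), [ }.
Call ::= [ Block contributes {[}.
From Call ::= Primary: add FIRST(Primary) = { (, ), [ }.
Union: FIRST(Call) = { (, ), [ }.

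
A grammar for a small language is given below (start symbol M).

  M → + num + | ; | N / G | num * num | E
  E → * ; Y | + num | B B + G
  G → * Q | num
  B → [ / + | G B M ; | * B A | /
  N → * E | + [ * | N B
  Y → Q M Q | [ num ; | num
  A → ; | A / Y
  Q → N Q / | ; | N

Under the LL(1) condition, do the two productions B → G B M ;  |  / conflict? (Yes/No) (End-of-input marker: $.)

No

FIRST(G B M ;) = { *, num } and FIRST(/) = { / }.
The FIRST sets are disjoint and neither alternative is nullable — no conflict.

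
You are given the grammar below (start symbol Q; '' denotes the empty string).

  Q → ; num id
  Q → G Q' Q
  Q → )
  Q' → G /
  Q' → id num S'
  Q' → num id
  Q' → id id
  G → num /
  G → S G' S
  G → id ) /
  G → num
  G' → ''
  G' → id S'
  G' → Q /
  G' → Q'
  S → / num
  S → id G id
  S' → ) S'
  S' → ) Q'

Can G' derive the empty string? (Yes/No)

G' has an ''-production, so G' ⇒ ''.

Yes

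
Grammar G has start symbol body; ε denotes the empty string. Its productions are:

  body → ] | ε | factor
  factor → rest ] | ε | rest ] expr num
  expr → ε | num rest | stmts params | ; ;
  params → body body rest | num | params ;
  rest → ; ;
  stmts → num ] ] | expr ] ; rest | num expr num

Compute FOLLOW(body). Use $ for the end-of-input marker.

body is the start symbol, so $ ∈ FOLLOW(body).
In params → body body rest: add FIRST(body rest) = { ;, ] }.
In params → body body rest: add FIRST(rest) = { ; }.
Union: FOLLOW(body) = { $, ;, ] }.

{ $, ;, ] }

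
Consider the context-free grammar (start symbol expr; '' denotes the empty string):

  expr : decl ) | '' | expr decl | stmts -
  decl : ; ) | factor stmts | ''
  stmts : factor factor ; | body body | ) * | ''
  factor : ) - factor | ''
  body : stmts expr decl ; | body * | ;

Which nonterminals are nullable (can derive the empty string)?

{ decl, expr, factor, stmts }

Directly nullable (have an ''-production): expr, decl, stmts, factor.
No other nonterminal has a production whose RHS symbols are all nullable.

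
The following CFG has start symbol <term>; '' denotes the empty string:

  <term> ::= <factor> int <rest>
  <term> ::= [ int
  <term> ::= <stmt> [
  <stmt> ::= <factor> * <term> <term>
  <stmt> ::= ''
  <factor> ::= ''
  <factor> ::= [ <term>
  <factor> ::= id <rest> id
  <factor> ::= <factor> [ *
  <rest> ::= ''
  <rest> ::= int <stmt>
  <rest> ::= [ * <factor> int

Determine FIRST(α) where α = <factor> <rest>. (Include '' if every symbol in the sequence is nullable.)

Add FIRST(<factor>)\{''} = { [, id }; <factor> is nullable, continue.
Add FIRST(<rest>)\{''} = { [, int }; <rest> is nullable, continue.
Every symbol is nullable, so include ''.

{ [, id, int, '' }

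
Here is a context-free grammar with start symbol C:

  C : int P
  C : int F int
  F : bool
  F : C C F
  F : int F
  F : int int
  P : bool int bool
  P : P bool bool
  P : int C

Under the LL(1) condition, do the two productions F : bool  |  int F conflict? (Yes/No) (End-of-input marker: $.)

No

FIRST(bool) = { bool } and FIRST(int F) = { int }.
The FIRST sets are disjoint and neither alternative is nullable — no conflict.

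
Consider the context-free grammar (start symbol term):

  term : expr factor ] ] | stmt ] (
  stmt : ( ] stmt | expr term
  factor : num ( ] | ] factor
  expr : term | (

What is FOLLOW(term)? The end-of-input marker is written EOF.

{ EOF, (, ], num }

term is the start symbol, so EOF ∈ FOLLOW(term).
In stmt : expr term: term is at the end, add FOLLOW(stmt) = { ] }.
In expr : term: term is at the end, add FOLLOW(expr) = { (, ], num }.
Union: FOLLOW(term) = { EOF, (, ], num }.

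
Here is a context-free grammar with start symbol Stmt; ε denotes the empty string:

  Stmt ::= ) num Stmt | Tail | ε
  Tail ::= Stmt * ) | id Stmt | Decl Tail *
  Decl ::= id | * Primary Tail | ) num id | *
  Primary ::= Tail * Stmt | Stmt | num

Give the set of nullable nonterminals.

Directly nullable (have an ε-production): Stmt.
Primary ::= Stmt with every symbol nullable, so Primary is nullable.
No other nonterminal has a production whose RHS symbols are all nullable.

{ Primary, Stmt }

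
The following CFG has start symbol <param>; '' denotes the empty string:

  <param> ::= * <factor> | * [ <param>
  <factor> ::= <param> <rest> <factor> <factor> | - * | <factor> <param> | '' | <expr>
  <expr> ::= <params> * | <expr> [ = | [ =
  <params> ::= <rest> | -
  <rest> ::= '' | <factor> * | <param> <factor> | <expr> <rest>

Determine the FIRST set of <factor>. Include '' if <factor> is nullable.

{ *, -, [, '' }

From <factor> ::= <param> <rest> <factor> <factor>: add FIRST(<param>) = { * }.
<factor> ::= - * contributes {-}.
From <factor> ::= <factor> <param>: <factor> nullable, take FIRST(<factor>) ∪ FIRST(<param>) = { *, -, [ }.
<factor> ::= '' contributes ''.
From <factor> ::= <expr>: add FIRST(<expr>) = { *, -, [ }.
Union: FIRST(<factor>) = { *, -, [, '' }.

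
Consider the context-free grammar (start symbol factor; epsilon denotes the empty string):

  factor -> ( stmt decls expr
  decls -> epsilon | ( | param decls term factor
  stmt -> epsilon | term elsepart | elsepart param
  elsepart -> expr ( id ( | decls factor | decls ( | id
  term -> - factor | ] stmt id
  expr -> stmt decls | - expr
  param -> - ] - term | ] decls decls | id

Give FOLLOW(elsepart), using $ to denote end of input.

{ $, (, -, ], id }

In stmt -> term elsepart: elsepart is at the end, add FOLLOW(stmt) = { $, (, -, ], id }.
In stmt -> elsepart param: add FIRST(param) = { -, ], id }.
Union: FOLLOW(elsepart) = { $, (, -, ], id }.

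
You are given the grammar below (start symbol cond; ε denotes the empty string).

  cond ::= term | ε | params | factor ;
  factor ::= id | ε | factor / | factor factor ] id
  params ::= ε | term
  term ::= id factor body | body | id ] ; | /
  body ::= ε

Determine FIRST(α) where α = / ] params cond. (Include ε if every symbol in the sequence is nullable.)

{ / }

/ is a terminal; add {/} and stop.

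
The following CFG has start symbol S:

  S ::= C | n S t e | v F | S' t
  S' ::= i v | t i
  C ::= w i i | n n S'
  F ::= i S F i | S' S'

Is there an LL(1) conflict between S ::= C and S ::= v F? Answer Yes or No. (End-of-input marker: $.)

FIRST(C) = { n, w } and FIRST(v F) = { v }.
The FIRST sets are disjoint and neither alternative is nullable — no conflict.

No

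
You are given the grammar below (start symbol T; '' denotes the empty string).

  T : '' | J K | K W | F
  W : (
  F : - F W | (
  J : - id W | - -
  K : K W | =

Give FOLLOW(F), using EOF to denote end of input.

In T : F: F is at the end, add FOLLOW(T) = { EOF }.
In F : - F W: add FIRST(W) = { ( }.
Union: FOLLOW(F) = { EOF, ( }.

{ EOF, ( }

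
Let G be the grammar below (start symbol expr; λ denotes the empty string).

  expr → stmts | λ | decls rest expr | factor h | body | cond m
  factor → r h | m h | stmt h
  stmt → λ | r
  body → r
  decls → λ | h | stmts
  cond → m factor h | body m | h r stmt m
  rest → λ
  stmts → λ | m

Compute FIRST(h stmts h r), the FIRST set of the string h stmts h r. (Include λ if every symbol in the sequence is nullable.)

h is a terminal; add {h} and stop.

{ h }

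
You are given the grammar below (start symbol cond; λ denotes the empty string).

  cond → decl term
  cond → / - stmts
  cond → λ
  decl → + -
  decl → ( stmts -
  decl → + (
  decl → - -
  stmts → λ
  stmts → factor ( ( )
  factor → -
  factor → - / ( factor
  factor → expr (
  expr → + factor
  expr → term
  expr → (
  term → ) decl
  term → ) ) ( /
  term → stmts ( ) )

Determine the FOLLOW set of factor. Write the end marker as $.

In stmts → factor ( ( ): add FIRST(( ( )) = { ( }.
In factor → - / ( factor: factor is at the end, add FOLLOW(factor) = { ( }.
In expr → + factor: factor is at the end, add FOLLOW(expr) = { ( }.
Union: FOLLOW(factor) = { ( }.

{ ( }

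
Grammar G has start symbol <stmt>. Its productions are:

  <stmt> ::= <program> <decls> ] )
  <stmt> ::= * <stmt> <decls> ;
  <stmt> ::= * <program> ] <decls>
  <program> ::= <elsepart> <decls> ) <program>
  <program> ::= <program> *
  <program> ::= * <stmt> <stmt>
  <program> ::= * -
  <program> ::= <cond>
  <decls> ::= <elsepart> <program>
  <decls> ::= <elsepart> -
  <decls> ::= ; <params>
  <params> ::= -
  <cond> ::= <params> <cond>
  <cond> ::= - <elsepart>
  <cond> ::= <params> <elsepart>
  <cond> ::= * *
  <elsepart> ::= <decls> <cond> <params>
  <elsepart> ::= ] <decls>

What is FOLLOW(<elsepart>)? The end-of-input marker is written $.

{ $, ), *, -, ;, ] }

In <program> ::= <elsepart> <decls> ) <program>: add FIRST(<decls> ) <program>) = { ;, ] }.
In <decls> ::= <elsepart> <program>: add FIRST(<program>) = { *, -, ;, ] }.
In <decls> ::= <elsepart> -: add FIRST(-) = { - }.
In <cond> ::= - <elsepart>: <elsepart> is at the end, add FOLLOW(<cond>) = { $, ), *, -, ;, ] }.
In <cond> ::= <params> <elsepart>: <elsepart> is at the end, add FOLLOW(<cond>) = { $, ), *, -, ;, ] }.
Union: FOLLOW(<elsepart>) = { $, ), *, -, ;, ] }.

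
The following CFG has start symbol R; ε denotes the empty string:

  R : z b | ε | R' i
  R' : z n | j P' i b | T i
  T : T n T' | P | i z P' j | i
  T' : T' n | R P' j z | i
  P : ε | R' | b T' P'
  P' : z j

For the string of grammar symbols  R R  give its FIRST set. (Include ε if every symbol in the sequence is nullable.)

{ b, i, j, n, z, ε }

Add FIRST(R)\{ε} = { b, i, j, n, z }; R is nullable, continue.
Add FIRST(R)\{ε} = { b, i, j, n, z }; R is nullable, continue.
Every symbol is nullable, so include ε.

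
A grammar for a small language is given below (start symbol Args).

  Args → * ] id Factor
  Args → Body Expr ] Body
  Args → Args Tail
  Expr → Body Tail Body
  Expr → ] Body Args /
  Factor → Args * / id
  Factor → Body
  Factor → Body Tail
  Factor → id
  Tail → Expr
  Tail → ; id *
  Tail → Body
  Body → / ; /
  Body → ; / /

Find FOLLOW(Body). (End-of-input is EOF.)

{ EOF, *, /, ;, ] }

In Args → Body Expr ] Body: add FIRST(Expr ] Body) = { /, ;, ] }.
In Args → Body Expr ] Body: Body is at the end, add FOLLOW(Args) = { EOF, *, /, ;, ] }.
In Expr → Body Tail Body: add FIRST(Tail Body) = { /, ;, ] }.
In Expr → Body Tail Body: Body is at the end, add FOLLOW(Expr) = { EOF, *, /, ;, ] }.
In Expr → ] Body Args /: add FIRST(Args /) = { *, /, ; }.
In Factor → Body: Body is at the end, add FOLLOW(Factor) = { EOF, *, /, ;, ] }.
In Factor → Body Tail: add FIRST(Tail) = { /, ;, ] }.
In Tail → Body: Body is at the end, add FOLLOW(Tail) = { EOF, *, /, ;, ] }.
Union: FOLLOW(Body) = { EOF, *, /, ;, ] }.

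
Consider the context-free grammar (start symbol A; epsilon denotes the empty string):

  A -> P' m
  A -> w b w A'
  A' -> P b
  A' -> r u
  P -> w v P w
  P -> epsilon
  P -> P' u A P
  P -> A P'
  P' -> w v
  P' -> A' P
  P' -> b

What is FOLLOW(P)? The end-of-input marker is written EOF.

In A' -> P b: add FIRST(b) = { b }.
In P -> w v P w: add FIRST(w) = { w }.
In P -> P' u A P: P is at the end, add FOLLOW(P) = { b, m, u, w }.
In P' -> A' P: P is at the end, add FOLLOW(P') = { b, m, u, w }.
Union: FOLLOW(P) = { b, m, u, w }.

{ b, m, u, w }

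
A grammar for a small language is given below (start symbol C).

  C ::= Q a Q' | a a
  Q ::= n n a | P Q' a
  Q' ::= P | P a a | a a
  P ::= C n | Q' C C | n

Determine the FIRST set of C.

{ a, n }

From C ::= Q a Q': add FIRST(Q) = { a, n }.
C ::= a a contributes {a}.
Union: FIRST(C) = { a, n }.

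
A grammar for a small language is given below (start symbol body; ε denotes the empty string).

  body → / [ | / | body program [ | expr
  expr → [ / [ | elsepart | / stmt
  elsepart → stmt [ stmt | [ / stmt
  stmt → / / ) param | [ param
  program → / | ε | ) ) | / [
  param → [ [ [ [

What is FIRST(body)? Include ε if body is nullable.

body → / [ contributes {/}.
body → / contributes {/}.
From body → body program [: add FIRST(body) = { /, [ }.
From body → expr: add FIRST(expr) = { /, [ }.
Union: FIRST(body) = { /, [ }.

{ /, [ }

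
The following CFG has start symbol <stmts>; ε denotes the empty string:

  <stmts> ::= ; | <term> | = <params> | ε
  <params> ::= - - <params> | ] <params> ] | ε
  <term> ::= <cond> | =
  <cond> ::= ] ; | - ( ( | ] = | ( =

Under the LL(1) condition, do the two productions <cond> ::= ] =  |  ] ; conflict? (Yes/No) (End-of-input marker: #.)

FIRST(] =) = { ] } and FIRST(] ;) = { ] }.
Both contain ], so the two alternatives are not disjoint — LL(1) conflict.

Yes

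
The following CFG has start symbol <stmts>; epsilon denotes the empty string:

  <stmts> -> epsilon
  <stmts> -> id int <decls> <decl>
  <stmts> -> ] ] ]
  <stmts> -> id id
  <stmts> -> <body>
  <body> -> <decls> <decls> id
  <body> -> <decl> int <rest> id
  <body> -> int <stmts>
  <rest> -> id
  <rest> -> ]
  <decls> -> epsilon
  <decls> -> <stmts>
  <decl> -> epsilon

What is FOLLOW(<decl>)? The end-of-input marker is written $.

In <stmts> -> id int <decls> <decl>: <decl> is at the end, add FOLLOW(<stmts>) = { $, ], id, int }.
In <body> -> <decl> int <rest> id: add FIRST(int <rest> id) = { int }.
Union: FOLLOW(<decl>) = { $, ], id, int }.

{ $, ], id, int }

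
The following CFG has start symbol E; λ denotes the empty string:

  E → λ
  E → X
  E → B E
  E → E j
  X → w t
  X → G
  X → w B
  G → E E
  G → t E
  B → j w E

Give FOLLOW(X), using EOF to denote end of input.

{ EOF, j, t, w }

In E → X: X is at the end, add FOLLOW(E) = { EOF, j, t, w }.
Union: FOLLOW(X) = { EOF, j, t, w }.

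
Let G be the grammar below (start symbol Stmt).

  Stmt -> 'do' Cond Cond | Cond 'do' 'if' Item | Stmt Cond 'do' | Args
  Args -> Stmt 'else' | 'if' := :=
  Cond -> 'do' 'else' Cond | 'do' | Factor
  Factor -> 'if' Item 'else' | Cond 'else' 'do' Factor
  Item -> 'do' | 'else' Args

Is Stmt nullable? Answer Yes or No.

No nonterminal in this grammar is nullable.
No production of Stmt has an RHS whose symbols are all nullable, so Stmt is not nullable.

No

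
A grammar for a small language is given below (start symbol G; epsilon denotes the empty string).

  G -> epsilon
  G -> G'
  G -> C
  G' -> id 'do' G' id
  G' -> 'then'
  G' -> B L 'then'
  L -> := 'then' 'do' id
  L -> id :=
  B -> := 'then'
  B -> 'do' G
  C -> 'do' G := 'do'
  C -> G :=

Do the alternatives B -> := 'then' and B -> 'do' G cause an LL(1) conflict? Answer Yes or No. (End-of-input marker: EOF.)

No

FIRST(:= 'then') = { := } and FIRST('do' G) = { 'do' }.
The FIRST sets are disjoint and neither alternative is nullable — no conflict.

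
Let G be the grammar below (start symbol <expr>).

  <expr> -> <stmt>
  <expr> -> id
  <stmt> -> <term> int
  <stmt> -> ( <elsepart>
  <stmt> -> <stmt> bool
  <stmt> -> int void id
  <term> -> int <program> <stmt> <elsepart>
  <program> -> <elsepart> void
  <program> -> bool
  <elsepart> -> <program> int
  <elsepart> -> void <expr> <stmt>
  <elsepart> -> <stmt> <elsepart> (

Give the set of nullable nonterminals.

No nonterminal has an empty production or an RHS whose symbols are all nullable.

{ } (none)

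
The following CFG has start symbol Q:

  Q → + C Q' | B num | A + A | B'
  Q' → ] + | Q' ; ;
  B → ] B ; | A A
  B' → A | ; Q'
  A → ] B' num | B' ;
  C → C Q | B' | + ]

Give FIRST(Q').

Q' → ] + contributes {]}.
From Q' → Q' ; ;: add FIRST(Q') = { ] }.
Union: FIRST(Q') = { ] }.

{ ] }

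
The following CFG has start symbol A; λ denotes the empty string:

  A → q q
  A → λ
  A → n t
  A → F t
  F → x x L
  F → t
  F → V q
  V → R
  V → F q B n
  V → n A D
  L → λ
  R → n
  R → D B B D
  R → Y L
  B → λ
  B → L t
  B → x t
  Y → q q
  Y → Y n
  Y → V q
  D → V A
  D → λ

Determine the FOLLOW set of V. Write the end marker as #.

{ n, q, t, x }

In F → V q: add FIRST(q) = { q }.
In Y → V q: add FIRST(q) = { q }.
In D → V A: add FIRST(A)\{λ} = { n, q, t, x }.
  Since A is nullable, also add FOLLOW(D) = { n, q, t, x }.
Union: FOLLOW(V) = { n, q, t, x }.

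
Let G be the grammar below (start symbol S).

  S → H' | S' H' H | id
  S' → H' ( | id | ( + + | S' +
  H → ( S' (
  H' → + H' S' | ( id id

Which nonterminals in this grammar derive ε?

{ } (none)

No nonterminal has an empty production or an RHS whose symbols are all nullable.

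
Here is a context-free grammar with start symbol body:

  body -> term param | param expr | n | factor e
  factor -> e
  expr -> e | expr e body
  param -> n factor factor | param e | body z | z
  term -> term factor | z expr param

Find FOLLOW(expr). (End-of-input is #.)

{ #, e, n, z }

In body -> param expr: expr is at the end, add FOLLOW(body) = { #, e, n, z }.
In expr -> expr e body: add FIRST(e body) = { e }.
In term -> z expr param: add FIRST(param) = { e, n, z }.
Union: FOLLOW(expr) = { #, e, n, z }.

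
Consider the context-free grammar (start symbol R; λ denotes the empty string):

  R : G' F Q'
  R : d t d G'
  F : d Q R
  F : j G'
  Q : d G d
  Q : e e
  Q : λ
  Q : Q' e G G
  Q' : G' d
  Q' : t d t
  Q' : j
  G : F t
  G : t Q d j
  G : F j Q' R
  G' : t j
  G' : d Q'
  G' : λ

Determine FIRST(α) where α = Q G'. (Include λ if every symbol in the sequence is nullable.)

{ d, e, j, t, λ }

Add FIRST(Q)\{λ} = { d, e, j, t }; Q is nullable, continue.
Add FIRST(G')\{λ} = { d, t }; G' is nullable, continue.
Every symbol is nullable, so include λ.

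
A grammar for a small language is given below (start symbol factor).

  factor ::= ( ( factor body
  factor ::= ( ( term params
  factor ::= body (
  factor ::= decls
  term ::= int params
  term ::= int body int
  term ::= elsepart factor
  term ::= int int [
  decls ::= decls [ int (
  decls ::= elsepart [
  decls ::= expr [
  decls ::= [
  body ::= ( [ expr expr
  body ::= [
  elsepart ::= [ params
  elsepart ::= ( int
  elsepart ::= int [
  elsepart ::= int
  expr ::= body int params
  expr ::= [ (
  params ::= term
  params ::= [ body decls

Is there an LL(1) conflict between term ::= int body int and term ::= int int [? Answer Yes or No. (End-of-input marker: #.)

Yes

FIRST(int body int) = { int } and FIRST(int int [) = { int }.
Both contain int, so the two alternatives are not disjoint — LL(1) conflict.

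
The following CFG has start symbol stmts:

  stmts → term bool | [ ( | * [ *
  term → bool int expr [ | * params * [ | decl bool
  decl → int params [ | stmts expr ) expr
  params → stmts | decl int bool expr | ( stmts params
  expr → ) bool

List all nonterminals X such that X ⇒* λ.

No nonterminal has an empty production or an RHS whose symbols are all nullable.

{ } (none)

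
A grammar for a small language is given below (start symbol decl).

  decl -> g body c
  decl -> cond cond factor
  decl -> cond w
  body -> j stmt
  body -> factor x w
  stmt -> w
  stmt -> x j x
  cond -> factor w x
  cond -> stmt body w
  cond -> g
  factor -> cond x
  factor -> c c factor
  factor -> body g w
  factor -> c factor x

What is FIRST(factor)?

From factor -> cond x: add FIRST(cond) = { c, g, j, w, x }.
factor -> c c factor contributes {c}.
From factor -> body g w: add FIRST(body) = { c, g, j, w, x }.
factor -> c factor x contributes {c}.
Union: FIRST(factor) = { c, g, j, w, x }.

{ c, g, j, w, x }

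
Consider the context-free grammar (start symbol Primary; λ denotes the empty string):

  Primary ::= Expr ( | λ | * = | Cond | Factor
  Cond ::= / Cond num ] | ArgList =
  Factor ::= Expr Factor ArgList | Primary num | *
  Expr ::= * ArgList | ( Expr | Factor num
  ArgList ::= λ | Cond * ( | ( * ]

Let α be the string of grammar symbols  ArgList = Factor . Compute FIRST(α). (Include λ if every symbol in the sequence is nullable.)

{ (, /, = }

Add FIRST(ArgList)\{λ} = { (, /, = }; ArgList is nullable, continue.
= is a terminal; add {=} and stop.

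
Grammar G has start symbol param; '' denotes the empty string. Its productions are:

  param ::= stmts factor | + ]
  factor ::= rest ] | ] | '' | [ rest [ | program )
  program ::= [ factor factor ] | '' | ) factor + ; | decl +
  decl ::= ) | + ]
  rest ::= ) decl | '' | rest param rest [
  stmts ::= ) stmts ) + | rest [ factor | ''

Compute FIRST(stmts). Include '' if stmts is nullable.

{ ), +, [, ], '' }

stmts ::= ) stmts ) + contributes {)}.
From stmts ::= rest [ factor: rest nullable, take FIRST(rest) ∪ {[} = { ), +, [, ] }.
stmts ::= '' contributes ''.
Union: FIRST(stmts) = { ), +, [, ], '' }.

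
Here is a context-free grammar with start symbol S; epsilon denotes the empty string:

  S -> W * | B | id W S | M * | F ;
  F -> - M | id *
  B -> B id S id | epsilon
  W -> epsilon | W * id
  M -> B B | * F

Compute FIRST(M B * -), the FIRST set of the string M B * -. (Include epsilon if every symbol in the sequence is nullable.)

Add FIRST(M)\{epsilon} = { *, id }; M is nullable, continue.
Add FIRST(B)\{epsilon} = { id }; B is nullable, continue.
* is a terminal; add {*} and stop.

{ *, id }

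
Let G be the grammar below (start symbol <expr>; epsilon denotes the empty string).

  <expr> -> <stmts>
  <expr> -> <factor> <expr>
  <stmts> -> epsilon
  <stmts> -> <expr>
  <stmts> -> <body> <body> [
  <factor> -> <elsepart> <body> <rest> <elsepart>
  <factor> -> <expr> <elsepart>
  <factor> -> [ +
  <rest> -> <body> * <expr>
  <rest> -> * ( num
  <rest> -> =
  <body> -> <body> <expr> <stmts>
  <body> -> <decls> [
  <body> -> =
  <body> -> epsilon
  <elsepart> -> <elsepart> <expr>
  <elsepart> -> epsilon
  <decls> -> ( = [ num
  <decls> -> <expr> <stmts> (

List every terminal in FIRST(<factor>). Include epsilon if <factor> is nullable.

{ (, *, =, [, epsilon }

From <factor> -> <elsepart> <body> <rest> <elsepart>: <elsepart>, <body> nullable, take FIRST(<elsepart>) ∪ FIRST(<body>) ∪ FIRST(<rest>) = { (, *, =, [ }.
From <factor> -> <expr> <elsepart>: <expr>, <elsepart> nullable, take FIRST(<expr>) ∪ FIRST(<elsepart>) = { (, *, =, [ }; also epsilon since the whole RHS is nullable.
<factor> -> [ + contributes {[}.
Union: FIRST(<factor>) = { (, *, =, [, epsilon }.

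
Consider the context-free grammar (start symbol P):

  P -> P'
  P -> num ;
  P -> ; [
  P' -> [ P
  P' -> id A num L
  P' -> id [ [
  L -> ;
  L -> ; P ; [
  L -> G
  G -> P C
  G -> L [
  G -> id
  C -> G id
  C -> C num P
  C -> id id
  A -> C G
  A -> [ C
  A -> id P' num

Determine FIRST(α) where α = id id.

{ id }

id is a terminal; add {id} and stop.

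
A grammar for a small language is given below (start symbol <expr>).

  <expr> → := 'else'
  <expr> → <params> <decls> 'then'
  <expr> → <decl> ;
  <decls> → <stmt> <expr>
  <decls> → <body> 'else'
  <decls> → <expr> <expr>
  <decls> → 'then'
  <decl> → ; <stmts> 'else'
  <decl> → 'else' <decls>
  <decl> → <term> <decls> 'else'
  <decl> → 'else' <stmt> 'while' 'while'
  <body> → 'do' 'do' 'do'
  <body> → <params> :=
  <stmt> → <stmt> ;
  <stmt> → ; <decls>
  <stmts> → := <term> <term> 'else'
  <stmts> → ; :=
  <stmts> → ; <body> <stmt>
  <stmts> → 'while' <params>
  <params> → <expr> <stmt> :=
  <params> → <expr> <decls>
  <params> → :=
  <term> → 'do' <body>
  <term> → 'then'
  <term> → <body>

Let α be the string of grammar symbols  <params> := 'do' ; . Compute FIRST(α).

{ 'do', 'else', 'then', :=, ; }

Add FIRST(<params>) = { 'do', 'else', 'then', :=, ; }; <params> is not nullable, stop.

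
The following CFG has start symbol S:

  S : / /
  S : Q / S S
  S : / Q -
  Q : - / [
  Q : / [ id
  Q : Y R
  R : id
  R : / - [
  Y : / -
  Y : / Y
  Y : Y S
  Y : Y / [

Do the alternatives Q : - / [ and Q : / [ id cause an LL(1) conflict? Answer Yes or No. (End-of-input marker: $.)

No

FIRST(- / [) = { - } and FIRST(/ [ id) = { / }.
The FIRST sets are disjoint and neither alternative is nullable — no conflict.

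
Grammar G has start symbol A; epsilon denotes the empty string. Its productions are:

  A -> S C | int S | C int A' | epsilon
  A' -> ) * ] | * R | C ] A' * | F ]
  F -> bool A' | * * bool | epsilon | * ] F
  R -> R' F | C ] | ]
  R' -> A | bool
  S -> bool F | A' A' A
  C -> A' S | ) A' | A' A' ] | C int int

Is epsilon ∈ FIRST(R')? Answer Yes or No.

Yes

R' -> A and each of A is nullable, so R' ⇒* epsilon.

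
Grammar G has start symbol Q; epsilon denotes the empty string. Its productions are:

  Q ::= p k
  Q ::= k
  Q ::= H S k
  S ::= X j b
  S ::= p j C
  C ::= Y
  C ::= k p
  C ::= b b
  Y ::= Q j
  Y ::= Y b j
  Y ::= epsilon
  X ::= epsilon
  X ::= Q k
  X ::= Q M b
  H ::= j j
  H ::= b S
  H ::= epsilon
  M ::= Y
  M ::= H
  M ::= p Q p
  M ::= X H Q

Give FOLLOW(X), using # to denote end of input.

{ b, j, k, p }

In S ::= X j b: add FIRST(j b) = { j }.
In M ::= X H Q: add FIRST(H Q) = { b, j, k, p }.
Union: FOLLOW(X) = { b, j, k, p }.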